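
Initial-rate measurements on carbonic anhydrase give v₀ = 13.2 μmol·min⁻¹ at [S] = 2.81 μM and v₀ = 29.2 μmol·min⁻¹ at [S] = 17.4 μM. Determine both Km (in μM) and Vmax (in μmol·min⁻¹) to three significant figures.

Km = 5.30 μM; Vmax = 38.1 μmol·min⁻¹

From v = Vmax[S]/(Km+[S]), each point gives Vmax = v(Km+[S])/[S].
Equating: 13.2(Km+2.81)/2.81 = 29.2(Km+17.4)/17.4.
4.698·Km + 13.2 = 1.678·Km + 29.2, so (4.698 − 1.678)·Km = 29.2 − 13.2.
Km = 16.00/3.019 = 5.30 μM; then Vmax = 13.2(5.30+2.81)/2.81 = 38.1 μmol·min⁻¹.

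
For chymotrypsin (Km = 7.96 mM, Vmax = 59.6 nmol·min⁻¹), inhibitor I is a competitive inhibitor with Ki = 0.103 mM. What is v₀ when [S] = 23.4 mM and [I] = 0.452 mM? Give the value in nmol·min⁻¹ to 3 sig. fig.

With α = 1 + [I]/Ki = 1 + 0.452/0.103 = 5.388, the competitive rate law is v = Vmax[S] / (αKm + [S]).
v = 59.6×23.4 / (5.388×7.96 + 23.4) = 1395/66.29 = 21.0 nmol·min⁻¹.

21.0 nmol·min⁻¹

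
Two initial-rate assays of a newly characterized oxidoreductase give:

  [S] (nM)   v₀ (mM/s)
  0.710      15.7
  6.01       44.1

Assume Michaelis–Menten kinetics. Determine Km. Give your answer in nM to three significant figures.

1.92 nM

From v = Vmax[S]/(Km+[S]), each point gives Vmax = v(Km+[S])/[S].
Equating: 15.7(Km+0.710)/0.710 = 44.1(Km+6.01)/6.01.
22.11·Km + 15.7 = 7.338·Km + 44.1, so (22.11 − 7.338)·Km = 44.1 − 15.7.
Km = 28.40/14.77 = 1.92 nM; then Vmax = 15.7(1.92+0.710)/0.710 = 58.2 mM/s.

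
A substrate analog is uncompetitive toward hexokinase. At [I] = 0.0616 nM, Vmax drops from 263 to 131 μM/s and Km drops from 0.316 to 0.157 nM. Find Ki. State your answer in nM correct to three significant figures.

Uncompetitive: Vmax,app = Vmax/α (and Km,app = Km/α) with α = 1 + [I]/Ki.
α = Vmax/Vmax,app = 263/131 = 2.008.
Ki = [I]/(α − 1) = 0.0616/1.008 = 0.0611 nM.

0.0611 nM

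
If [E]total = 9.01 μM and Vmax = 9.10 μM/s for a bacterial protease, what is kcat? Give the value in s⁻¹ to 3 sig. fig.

1.01 s⁻¹

kcat = Vmax/[E]total = 9.10 μM/s / 9.01 μM = 1.01 s⁻¹.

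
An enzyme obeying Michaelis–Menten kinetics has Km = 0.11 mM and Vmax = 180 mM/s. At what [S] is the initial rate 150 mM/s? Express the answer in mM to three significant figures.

Rearranging v = Vmax[S]/(Km+[S]) gives [S] = Km·v/(Vmax − v).
[S] = 0.11 × 150 / (180 − 150) = 16.50/30.00 = 0.550 mM.

0.550 mM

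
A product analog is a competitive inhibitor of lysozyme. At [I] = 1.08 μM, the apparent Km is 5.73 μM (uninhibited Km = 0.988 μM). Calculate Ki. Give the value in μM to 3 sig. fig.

Competitive: Km,app = α·Km with α = 1 + [I]/Ki.
α = Km,app/Km = 5.73/0.988 = 5.800.
Ki = [I]/(α − 1) = 1.08/4.800 = 0.225 μM.

0.225 μM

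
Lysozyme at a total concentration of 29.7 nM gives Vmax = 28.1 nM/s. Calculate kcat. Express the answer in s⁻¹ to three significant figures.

0.946 s⁻¹

kcat = Vmax/[E]total = 28.1 nM/s / 29.7 nM = 0.946 s⁻¹.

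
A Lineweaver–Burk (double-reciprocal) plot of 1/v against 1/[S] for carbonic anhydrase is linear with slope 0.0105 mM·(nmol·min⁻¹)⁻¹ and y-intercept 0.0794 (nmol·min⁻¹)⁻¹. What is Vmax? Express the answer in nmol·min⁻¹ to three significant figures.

The y-intercept of a Lineweaver–Burk plot equals 1/Vmax, so Vmax = 1/0.0794 = 12.6 nmol·min⁻¹.

12.6 nmol·min⁻¹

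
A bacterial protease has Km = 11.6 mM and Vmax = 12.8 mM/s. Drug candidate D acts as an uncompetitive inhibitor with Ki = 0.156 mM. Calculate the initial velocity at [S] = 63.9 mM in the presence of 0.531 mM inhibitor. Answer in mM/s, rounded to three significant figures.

2.79 mM/s

α = 1 + [I]/Ki = 1 + 0.531/0.156 = 4.404.
For an uncompetitive inhibitor, both parameters are divided by α, giving Vmax/α and Km/α: Km,app = 2.63 mM, Vmax,app = 2.91 mM/s.
v = Vmax,app·[S]/(Km,app + [S]) = 2.91 × 63.9/(2.63 + 63.9) = 2.79 mM/s.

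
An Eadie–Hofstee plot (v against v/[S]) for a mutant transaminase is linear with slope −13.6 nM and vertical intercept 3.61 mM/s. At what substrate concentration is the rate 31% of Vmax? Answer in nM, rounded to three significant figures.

The Eadie–Hofstee slope gives Km = 13.6 nM (slope = −Km).
v/Vmax = [S]/(Km+[S]) = 0.31 ⇒ [S] = Km·0.31/(1−0.31) = 13.6 × 0.4493 = 6.11 nM.

6.11 nM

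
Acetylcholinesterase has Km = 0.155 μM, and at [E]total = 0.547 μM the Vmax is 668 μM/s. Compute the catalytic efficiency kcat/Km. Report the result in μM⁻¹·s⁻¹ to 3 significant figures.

kcat = Vmax/[E]total = 668/0.547 = 1220 s⁻¹.
kcat/Km = 1220/0.155 = 7880 μM⁻¹·s⁻¹.

7880 μM⁻¹·s⁻¹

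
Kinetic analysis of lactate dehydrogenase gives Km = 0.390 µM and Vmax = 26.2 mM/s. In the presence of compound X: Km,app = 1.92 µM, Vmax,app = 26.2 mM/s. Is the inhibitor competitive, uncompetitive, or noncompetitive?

competitive

Km increases (0.390 → 1.92 µM) while Vmax is unchanged — the hallmark of competitive inhibition.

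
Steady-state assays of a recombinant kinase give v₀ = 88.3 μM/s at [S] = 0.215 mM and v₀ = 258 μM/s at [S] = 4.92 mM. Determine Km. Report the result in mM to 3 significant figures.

0.474 mM

In reciprocal form, 1/v = (Km/Vmax)·(1/[S]) + 1/Vmax. The two points give (1/[S], 1/v) = (4.651, 0.01133) and (0.2033, 0.003876).
Slope = (0.01133 − 0.003876)/(4.651 − 0.2033) = 0.001675; intercept = 0.01133 − 0.001675×4.651 = 0.003536.
Vmax = 1/intercept = 283 μM/s; Km = slope × Vmax = 0.001675 × 283 = 0.474 mM.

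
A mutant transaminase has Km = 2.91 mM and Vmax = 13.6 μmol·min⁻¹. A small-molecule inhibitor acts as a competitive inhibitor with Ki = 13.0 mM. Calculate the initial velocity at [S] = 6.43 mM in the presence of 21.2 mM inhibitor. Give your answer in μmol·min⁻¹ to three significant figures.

α = 1 + [I]/Ki = 1 + 21.2/13.0 = 2.631.
For a competitive inhibitor, Vmax is unchanged and the apparent Km becomes α·Km: Km,app = 7.66 mM, Vmax,app = 13.6 μmol·min⁻¹.
v = Vmax,app·[S]/(Km,app + [S]) = 13.6 × 6.43/(7.66 + 6.43) = 6.21 μmol·min⁻¹.

6.21 μmol·min⁻¹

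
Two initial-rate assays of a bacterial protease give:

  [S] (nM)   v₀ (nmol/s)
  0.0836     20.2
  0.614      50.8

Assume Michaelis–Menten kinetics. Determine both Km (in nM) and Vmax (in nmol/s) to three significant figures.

Km = 0.193 nM; Vmax = 66.7 nmol/s

From v = Vmax[S]/(Km+[S]), each point gives Vmax = v(Km+[S])/[S].
Equating: 20.2(Km+0.0836)/0.0836 = 50.8(Km+0.614)/0.614.
241.6·Km + 20.2 = 82.74·Km + 50.8, so (241.6 − 82.74)·Km = 50.8 − 20.2.
Km = 30.60/158.9 = 0.193 nM; then Vmax = 20.2(0.193+0.0836)/0.0836 = 66.7 nmol/s.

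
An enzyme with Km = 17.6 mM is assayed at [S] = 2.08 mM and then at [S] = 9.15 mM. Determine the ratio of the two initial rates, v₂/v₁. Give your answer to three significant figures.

3.24

Since Vmax cancels, v₂/v₁ = [S]₂(Km+[S]₁) / [S]₁(Km+[S]₂).
= 9.15×(17.6+2.08) / (2.08×(17.6+9.15)) = 180.1/55.64 = 3.24.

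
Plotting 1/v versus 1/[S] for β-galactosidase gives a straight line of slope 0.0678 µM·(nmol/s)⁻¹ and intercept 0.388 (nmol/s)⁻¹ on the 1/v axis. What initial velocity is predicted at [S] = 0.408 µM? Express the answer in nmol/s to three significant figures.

The y-intercept is 1/Vmax, so Vmax = 1/0.388 = 2.58 nmol/s.
The slope is Km/Vmax, so Km = 0.0678 × 2.58 = 0.175 µM.
Then v = 2.58 × 0.408/(0.175 + 0.408) = 1.80 nmol/s.

1.80 nmol/s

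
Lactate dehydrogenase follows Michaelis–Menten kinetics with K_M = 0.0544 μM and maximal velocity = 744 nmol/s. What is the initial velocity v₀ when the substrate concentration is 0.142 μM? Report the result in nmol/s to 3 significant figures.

v = Vmax·[S]/(Km + [S]) = 744 × 0.142 / (0.0544 + 0.142)
  = 105.6 / 0.1964 = 538 nmol/s.

538 nmol/s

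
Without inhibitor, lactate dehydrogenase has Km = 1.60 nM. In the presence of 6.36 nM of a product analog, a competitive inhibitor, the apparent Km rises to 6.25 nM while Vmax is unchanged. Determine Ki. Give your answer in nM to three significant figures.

Competitive: Km,app = α·Km with α = 1 + [I]/Ki.
α = Km,app/Km = 6.25/1.60 = 3.906.
Ki = [I]/(α − 1) = 6.36/2.906 = 2.19 nM.

2.19 nM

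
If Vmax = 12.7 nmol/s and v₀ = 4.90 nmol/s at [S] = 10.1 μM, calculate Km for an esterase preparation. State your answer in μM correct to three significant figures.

v/Vmax = 4.90/12.7 = 0.3858 = [S]/(Km+[S]).
So Km + [S] = [S]/0.3858 = 26.18 μM, giving Km = 26.18 − 10.1 = 16.1 μM.

16.1 μM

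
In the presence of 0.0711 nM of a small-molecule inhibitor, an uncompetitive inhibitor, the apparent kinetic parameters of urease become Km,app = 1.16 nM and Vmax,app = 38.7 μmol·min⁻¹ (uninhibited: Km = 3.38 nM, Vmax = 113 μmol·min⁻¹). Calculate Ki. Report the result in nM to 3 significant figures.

0.0370 nM

Uncompetitive: Vmax,app = Vmax/α (and Km,app = Km/α) with α = 1 + [I]/Ki.
α = Vmax/Vmax,app = 113/38.7 = 2.920.
Since α = 1 + [I]/Ki, [I]/Ki = 2.920 − 1 = 1.920 and Ki = 0.0711/1.920 = 0.0370 nM.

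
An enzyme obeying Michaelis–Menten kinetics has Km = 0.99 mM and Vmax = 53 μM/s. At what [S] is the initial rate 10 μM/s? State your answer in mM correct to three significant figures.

0.230 mM

Rearranging v = Vmax[S]/(Km+[S]) gives [S] = Km·v/(Vmax − v).
[S] = 0.99 × 10 / (53 − 10) = 9.900/43.00 = 0.230 mM.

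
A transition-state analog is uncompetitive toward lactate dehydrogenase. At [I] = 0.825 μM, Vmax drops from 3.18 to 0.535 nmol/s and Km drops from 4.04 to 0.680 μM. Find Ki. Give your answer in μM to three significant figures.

0.167 μM

Uncompetitive: Vmax,app = Vmax/α (and Km,app = Km/α) with α = 1 + [I]/Ki.
α = Vmax/Vmax,app = 3.18/0.535 = 5.944.
Ki = [I]/(α − 1) = 0.825/4.944 = 0.167 μM.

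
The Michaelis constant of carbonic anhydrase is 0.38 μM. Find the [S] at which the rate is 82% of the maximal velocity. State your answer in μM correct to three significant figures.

v/Vmax = [S]/(Km+[S]) = 0.82, so [S] = Km·0.82/(1 − 0.82) = 0.38 × 4.556.
[S] = 1.73 μM.

1.73 μM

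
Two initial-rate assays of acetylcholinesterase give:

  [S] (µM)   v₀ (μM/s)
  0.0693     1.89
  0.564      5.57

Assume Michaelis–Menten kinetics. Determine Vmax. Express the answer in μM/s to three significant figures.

From v = Vmax[S]/(Km+[S]), each point gives Vmax = v(Km+[S])/[S].
Equating: 1.89(Km+0.0693)/0.0693 = 5.57(Km+0.564)/0.564.
27.27·Km + 1.89 = 9.876·Km + 5.57, so (27.27 − 9.876)·Km = 5.57 − 1.89.
Km = 3.680/17.40 = 0.212 µM; then Vmax = 1.89(0.212+0.0693)/0.0693 = 7.66 μM/s.

7.66 μM/s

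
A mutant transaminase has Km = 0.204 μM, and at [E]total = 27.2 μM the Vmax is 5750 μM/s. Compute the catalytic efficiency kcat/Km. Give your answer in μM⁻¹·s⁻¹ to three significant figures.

kcat = Vmax/[E]total = 5750/27.2 = 211 s⁻¹.
kcat/Km = 211/0.204 = 1040 μM⁻¹·s⁻¹.

1040 μM⁻¹·s⁻¹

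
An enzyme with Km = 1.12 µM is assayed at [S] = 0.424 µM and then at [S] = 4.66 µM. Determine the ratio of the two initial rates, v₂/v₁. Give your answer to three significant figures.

2.94

Since Vmax cancels, v₂/v₁ = [S]₂(Km+[S]₁) / [S]₁(Km+[S]₂).
= 4.66×(1.12+0.424) / (0.424×(1.12+4.66)) = 7.195/2.451 = 2.94.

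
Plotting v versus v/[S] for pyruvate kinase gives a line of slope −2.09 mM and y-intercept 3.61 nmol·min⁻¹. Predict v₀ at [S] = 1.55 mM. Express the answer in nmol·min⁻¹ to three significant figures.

In the Eadie–Hofstee form v = Vmax − Km·(v/[S]), the slope is −Km and the intercept is Vmax, so Km = 2.09 mM and Vmax = 3.61 nmol·min⁻¹.
v = 3.61 × 1.55/(2.09 + 1.55) = 1.54 nmol·min⁻¹.

1.54 nmol·min⁻¹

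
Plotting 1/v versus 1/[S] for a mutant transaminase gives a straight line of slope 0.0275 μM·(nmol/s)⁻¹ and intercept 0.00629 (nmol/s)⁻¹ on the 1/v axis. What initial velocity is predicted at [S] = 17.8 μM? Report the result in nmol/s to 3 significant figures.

128 nmol/s

The y-intercept is 1/Vmax, so Vmax = 1/0.00629 = 159 nmol/s.
The slope is Km/Vmax, so Km = 0.0275 × 159 = 4.37 μM.
Then v = 159 × 17.8/(4.37 + 17.8) = 128 nmol/s.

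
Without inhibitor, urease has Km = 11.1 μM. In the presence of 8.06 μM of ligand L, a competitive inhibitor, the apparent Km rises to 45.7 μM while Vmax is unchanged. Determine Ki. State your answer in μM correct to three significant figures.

Competitive: Km,app = α·Km with α = 1 + [I]/Ki.
α = Km,app/Km = 45.7/11.1 = 4.117.
Ki = [I]/(α − 1) = 8.06/3.117 = 2.59 μM.

2.59 μM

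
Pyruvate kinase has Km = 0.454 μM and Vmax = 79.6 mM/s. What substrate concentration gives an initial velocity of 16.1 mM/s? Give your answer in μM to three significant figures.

0.115 μM

Rearranging v = Vmax[S]/(Km+[S]) gives [S] = Km·v/(Vmax − v).
[S] = 0.454 × 16.1 / (79.6 − 16.1) = 7.309/63.50 = 0.115 μM.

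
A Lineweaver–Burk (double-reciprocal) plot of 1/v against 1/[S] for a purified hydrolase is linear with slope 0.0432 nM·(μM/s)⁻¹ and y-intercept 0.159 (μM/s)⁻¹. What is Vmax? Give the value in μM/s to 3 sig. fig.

The y-intercept of a Lineweaver–Burk plot equals 1/Vmax, so Vmax = 1/0.159 = 6.29 μM/s.

6.29 μM/s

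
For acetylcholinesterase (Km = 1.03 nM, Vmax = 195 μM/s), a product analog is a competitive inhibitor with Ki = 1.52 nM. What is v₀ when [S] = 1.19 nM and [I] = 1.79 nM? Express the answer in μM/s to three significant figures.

67.6 μM/s

With α = 1 + [I]/Ki = 1 + 1.79/1.52 = 2.178, the competitive rate law is v = Vmax[S] / (αKm + [S]).
v = 195×1.19 / (2.178×1.03 + 1.19) = 232.0/3.433 = 67.6 μM/s.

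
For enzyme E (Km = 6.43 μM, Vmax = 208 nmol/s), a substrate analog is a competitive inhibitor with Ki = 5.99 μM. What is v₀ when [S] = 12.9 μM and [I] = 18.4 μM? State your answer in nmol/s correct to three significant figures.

68.7 nmol/s

With α = 1 + [I]/Ki = 1 + 18.4/5.99 = 4.072, the competitive rate law is v = Vmax[S] / (αKm + [S]).
v = 208×12.9 / (4.072×6.43 + 12.9) = 2683/39.08 = 68.7 nmol/s.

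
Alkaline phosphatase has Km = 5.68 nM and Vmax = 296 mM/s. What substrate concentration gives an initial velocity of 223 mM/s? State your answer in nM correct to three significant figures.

17.4 nM

Rearranging v = Vmax[S]/(Km+[S]) gives [S] = Km·v/(Vmax − v).
[S] = 5.68 × 223 / (296 − 223) = 1267/73.00 = 17.4 nM.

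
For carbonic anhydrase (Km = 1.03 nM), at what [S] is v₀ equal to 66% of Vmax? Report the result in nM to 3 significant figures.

2.00 nM

v/Vmax = [S]/(Km+[S]) = 0.66, so [S] = Km·0.66/(1 − 0.66) = 1.03 × 1.941.
[S] = 2.00 nM.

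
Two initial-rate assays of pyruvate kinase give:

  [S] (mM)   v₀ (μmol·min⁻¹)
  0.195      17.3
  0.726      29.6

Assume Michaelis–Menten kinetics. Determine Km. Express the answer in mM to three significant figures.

0.257 mM

From v = Vmax[S]/(Km+[S]), each point gives Vmax = v(Km+[S])/[S].
Equating: 17.3(Km+0.195)/0.195 = 29.6(Km+0.726)/0.726.
88.72·Km + 17.3 = 40.77·Km + 29.6, so (88.72 − 40.77)·Km = 29.6 − 17.3.
Km = 12.30/47.95 = 0.257 mM; then Vmax = 17.3(0.257+0.195)/0.195 = 40.1 μmol·min⁻¹.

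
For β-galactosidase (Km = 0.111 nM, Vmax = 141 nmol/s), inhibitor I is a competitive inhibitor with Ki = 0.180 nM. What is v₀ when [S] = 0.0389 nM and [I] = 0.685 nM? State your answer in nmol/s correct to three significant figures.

9.58 nmol/s

α = 1 + [I]/Ki = 1 + 0.685/0.180 = 4.806.
For a competitive inhibitor, Vmax is unchanged and the apparent Km becomes α·Km: Km,app = 0.533 nM, Vmax,app = 141 nmol/s.
v = Vmax,app·[S]/(Km,app + [S]) = 141 × 0.0389/(0.533 + 0.0389) = 9.58 nmol/s.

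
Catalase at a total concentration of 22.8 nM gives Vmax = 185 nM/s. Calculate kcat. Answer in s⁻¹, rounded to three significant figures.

kcat = Vmax/[E]total = 185 nM/s / 22.8 nM = 8.11 s⁻¹.

8.11 s⁻¹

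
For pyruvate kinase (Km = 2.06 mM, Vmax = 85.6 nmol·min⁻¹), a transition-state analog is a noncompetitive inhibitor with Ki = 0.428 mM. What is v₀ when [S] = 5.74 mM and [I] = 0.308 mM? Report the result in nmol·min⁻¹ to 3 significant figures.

With α = 1 + [I]/Ki = 1 + 0.308/0.428 = 1.720, the noncompetitive rate law is v = (Vmax/α)·[S] / (Km + [S]).
v = (85.6/1.720)×5.74 / (2.06 + 5.74) = 285.7/7.800 = 36.6 nmol·min⁻¹.

36.6 nmol·min⁻¹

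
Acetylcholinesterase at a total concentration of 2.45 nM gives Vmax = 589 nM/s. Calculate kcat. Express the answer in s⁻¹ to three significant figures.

240 s⁻¹

kcat = Vmax/[E]total = 589 nM/s / 2.45 nM = 240 s⁻¹.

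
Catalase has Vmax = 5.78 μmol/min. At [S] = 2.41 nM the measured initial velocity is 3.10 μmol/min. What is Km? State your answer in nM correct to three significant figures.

2.08 nM

From v = Vmax[S]/(Km+[S]), Km = [S](Vmax − v)/v.
Km = 2.41 × (5.78 − 3.10) / 3.10 = 6.459/3.10 = 2.08 nM.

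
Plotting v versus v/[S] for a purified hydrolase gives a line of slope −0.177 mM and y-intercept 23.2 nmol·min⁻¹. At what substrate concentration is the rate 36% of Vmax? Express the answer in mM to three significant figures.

The Eadie–Hofstee slope gives Km = 0.177 mM (slope = −Km).
v/Vmax = [S]/(Km+[S]) = 0.36 ⇒ [S] = Km·0.36/(1−0.36) = 0.177 × 0.5625 = 0.0996 mM.

0.0996 mM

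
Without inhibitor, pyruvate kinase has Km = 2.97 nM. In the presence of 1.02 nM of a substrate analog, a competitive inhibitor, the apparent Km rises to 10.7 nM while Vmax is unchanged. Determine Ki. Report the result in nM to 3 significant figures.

0.392 nM

Competitive: Km,app = α·Km with α = 1 + [I]/Ki.
α = Km,app/Km = 10.7/2.97 = 3.603.
Since α = 1 + [I]/Ki, [I]/Ki = 3.603 − 1 = 2.603 and Ki = 1.02/2.603 = 0.392 nM.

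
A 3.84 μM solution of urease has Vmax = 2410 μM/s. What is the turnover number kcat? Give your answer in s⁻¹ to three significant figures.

kcat = Vmax/[E]total = 2410 μM/s / 3.84 μM = 628 s⁻¹.

628 s⁻¹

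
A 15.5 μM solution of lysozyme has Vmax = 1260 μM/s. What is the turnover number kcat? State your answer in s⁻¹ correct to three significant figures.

81.3 s⁻¹

kcat = Vmax/[E]total = 1260 μM/s / 15.5 μM = 81.3 s⁻¹.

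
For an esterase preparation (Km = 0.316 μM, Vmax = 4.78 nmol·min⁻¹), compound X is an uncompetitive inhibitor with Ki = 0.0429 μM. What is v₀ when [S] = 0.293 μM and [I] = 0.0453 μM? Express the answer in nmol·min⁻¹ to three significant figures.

α = 1 + [I]/Ki = 1 + 0.0453/0.0429 = 2.056.
For an uncompetitive inhibitor, both parameters are divided by α, giving Vmax/α and Km/α: Km,app = 0.154 μM, Vmax,app = 2.32 nmol·min⁻¹.
v = Vmax,app·[S]/(Km,app + [S]) = 2.32 × 0.293/(0.154 + 0.293) = 1.52 nmol·min⁻¹.

1.52 nmol·min⁻¹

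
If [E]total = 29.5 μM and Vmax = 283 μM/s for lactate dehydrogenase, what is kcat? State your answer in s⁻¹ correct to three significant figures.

kcat = Vmax/[E]total = 283 μM/s / 29.5 μM = 9.59 s⁻¹.

9.59 s⁻¹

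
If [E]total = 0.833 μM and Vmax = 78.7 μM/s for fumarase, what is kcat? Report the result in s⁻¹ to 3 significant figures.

94.5 s⁻¹

kcat = Vmax/[E]total = 78.7 μM/s / 0.833 μM = 94.5 s⁻¹.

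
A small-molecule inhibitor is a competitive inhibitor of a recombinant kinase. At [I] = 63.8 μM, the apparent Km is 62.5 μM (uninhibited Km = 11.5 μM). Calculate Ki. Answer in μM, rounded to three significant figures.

Competitive: Km,app = α·Km with α = 1 + [I]/Ki.
α = Km,app/Km = 62.5/11.5 = 5.435.
Ki = [I]/(α − 1) = 63.8/4.435 = 14.4 μM.

14.4 μM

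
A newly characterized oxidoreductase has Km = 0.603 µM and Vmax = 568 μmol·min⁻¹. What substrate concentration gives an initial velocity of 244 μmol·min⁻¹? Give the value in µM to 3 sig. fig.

0.454 µM

Rearranging v = Vmax[S]/(Km+[S]) gives [S] = Km·v/(Vmax − v).
[S] = 0.603 × 244 / (568 − 244) = 147.1/324.0 = 0.454 µM.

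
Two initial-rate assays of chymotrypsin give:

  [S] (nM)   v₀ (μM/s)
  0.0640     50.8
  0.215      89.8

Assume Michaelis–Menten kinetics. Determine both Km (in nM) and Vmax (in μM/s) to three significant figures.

Km = 0.104 nM; Vmax = 133 μM/s

In reciprocal form, 1/v = (Km/Vmax)·(1/[S]) + 1/Vmax. The two points give (1/[S], 1/v) = (15.62, 0.01969) and (4.651, 0.01114).
Slope = (0.01969 − 0.01114)/(15.62 − 4.651) = 0.0007791; intercept = 0.01969 − 0.0007791×15.62 = 0.007512.
Vmax = 1/intercept = 133 μM/s; Km = slope × Vmax = 0.0007791 × 133 = 0.104 nM.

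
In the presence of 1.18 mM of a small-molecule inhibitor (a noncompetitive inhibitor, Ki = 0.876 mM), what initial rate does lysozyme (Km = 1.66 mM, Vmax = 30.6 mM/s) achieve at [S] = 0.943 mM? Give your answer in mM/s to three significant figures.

4.72 mM/s

α = 1 + [I]/Ki = 1 + 1.18/0.876 = 2.347.
For a noncompetitive inhibitor, Vmax is reduced to Vmax/α while Km is unchanged: Km,app = 1.66 mM, Vmax,app = 13.0 mM/s.
v = Vmax,app·[S]/(Km,app + [S]) = 13.0 × 0.943/(1.66 + 0.943) = 4.72 mM/s.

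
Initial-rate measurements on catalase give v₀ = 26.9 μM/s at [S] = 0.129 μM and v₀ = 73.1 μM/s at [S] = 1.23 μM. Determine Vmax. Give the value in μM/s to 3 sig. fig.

91.5 μM/s

In reciprocal form, 1/v = (Km/Vmax)·(1/[S]) + 1/Vmax. The two points give (1/[S], 1/v) = (7.752, 0.03717) and (0.8130, 0.01368).
Slope = (0.03717 − 0.01368)/(7.752 − 0.8130) = 0.003386; intercept = 0.03717 − 0.003386×7.752 = 0.01093.
Vmax = 1/intercept = 91.5 μM/s; Km = slope × Vmax = 0.003386 × 91.5 = 0.310 μM.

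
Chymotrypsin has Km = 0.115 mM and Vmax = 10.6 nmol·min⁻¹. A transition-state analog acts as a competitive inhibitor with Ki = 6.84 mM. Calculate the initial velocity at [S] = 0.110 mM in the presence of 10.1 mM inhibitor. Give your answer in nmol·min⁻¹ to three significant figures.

α = 1 + [I]/Ki = 1 + 10.1/6.84 = 2.477.
For a competitive inhibitor, Vmax is unchanged and the apparent Km becomes α·Km: Km,app = 0.285 mM, Vmax,app = 10.6 nmol·min⁻¹.
v = Vmax,app·[S]/(Km,app + [S]) = 10.6 × 0.110/(0.285 + 0.110) = 2.95 nmol·min⁻¹.

2.95 nmol·min⁻¹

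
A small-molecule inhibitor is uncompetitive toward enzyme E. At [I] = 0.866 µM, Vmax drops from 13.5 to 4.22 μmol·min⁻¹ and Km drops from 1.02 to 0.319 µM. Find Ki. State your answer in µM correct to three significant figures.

Uncompetitive: Vmax,app = Vmax/α (and Km,app = Km/α) with α = 1 + [I]/Ki.
α = Vmax/Vmax,app = 13.5/4.22 = 3.199.
Since α = 1 + [I]/Ki, [I]/Ki = 3.199 − 1 = 2.199 and Ki = 0.866/2.199 = 0.394 µM.

0.394 µM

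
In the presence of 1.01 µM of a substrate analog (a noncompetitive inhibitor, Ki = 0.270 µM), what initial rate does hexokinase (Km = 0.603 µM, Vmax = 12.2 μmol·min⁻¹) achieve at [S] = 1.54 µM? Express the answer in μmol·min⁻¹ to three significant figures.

With α = 1 + [I]/Ki = 1 + 1.01/0.270 = 4.741, the noncompetitive rate law is v = (Vmax/α)·[S] / (Km + [S]).
v = (12.2/4.741)×1.54 / (0.603 + 1.54) = 3.963/2.143 = 1.85 μmol·min⁻¹.

1.85 μmol·min⁻¹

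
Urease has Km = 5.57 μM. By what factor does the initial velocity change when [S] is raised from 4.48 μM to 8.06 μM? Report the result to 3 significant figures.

The fractional saturations are [S]/(Km+[S]) = 4.48/10.05 = 0.4458 and 8.06/13.63 = 0.5913.
v₂/v₁ is just their ratio: 0.5913/0.4458 = 1.33.

1.33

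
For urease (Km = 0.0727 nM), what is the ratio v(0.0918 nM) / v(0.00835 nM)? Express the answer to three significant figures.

Since Vmax cancels, v₂/v₁ = [S]₂(Km+[S]₁) / [S]₁(Km+[S]₂).
= 0.0918×(0.0727+0.00835) / (0.00835×(0.0727+0.0918)) = 0.007440/0.001374 = 5.42.

5.42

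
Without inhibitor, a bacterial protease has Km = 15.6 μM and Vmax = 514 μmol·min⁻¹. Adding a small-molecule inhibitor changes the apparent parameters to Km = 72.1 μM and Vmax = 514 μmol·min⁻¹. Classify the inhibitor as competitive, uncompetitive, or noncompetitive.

competitive

Km increases (15.6 → 72.1 μM) while Vmax is unchanged — the hallmark of competitive inhibition.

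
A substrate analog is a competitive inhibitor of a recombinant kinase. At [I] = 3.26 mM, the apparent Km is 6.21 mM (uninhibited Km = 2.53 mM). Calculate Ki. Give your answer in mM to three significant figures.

2.24 mM

Competitive: Km,app = α·Km with α = 1 + [I]/Ki.
α = Km,app/Km = 6.21/2.53 = 2.455.
Since α = 1 + [I]/Ki, [I]/Ki = 2.455 − 1 = 1.455 and Ki = 3.26/1.455 = 2.24 mM.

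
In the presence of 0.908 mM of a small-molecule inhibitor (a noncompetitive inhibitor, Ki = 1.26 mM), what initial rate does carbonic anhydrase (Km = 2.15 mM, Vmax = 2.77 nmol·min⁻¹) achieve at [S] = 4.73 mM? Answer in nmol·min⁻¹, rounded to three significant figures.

1.11 nmol·min⁻¹

α = 1 + [I]/Ki = 1 + 0.908/1.26 = 1.721.
For a noncompetitive inhibitor, Vmax is reduced to Vmax/α while Km is unchanged: Km,app = 2.15 mM, Vmax,app = 1.61 nmol·min⁻¹.
v = Vmax,app·[S]/(Km,app + [S]) = 1.61 × 4.73/(2.15 + 4.73) = 1.11 nmol·min⁻¹.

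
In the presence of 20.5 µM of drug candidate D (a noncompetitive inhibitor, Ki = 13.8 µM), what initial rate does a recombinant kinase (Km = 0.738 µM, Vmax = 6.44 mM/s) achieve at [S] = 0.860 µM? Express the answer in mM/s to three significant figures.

1.39 mM/s

With α = 1 + [I]/Ki = 1 + 20.5/13.8 = 2.486, the noncompetitive rate law is v = (Vmax/α)·[S] / (Km + [S]).
v = (6.44/2.486)×0.860 / (0.738 + 0.860) = 2.228/1.598 = 1.39 mM/s.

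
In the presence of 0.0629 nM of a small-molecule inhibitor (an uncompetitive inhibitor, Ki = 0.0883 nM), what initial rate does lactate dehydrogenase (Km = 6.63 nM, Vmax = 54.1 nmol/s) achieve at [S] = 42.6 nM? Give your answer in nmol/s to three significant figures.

29.0 nmol/s

With α = 1 + [I]/Ki = 1 + 0.0629/0.0883 = 1.712, the uncompetitive rate law is v = (Vmax/α)·[S] / (Km/α + [S]).
v = (54.1/1.712)×42.6 / (6.63/1.712 + 42.6) = 1346/46.47 = 29.0 nmol/s.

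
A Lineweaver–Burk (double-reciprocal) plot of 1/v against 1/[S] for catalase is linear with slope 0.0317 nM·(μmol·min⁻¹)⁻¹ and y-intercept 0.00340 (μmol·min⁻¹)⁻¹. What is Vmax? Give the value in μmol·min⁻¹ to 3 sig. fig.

294 μmol·min⁻¹

The y-intercept of a Lineweaver–Burk plot equals 1/Vmax, so Vmax = 1/0.00340 = 294 μmol·min⁻¹.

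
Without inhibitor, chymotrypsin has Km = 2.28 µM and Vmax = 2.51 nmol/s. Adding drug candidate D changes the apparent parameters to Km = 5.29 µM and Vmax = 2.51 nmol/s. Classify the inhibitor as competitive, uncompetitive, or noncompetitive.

Km increases (2.28 → 5.29 µM) while Vmax is unchanged — the hallmark of competitive inhibition.

competitive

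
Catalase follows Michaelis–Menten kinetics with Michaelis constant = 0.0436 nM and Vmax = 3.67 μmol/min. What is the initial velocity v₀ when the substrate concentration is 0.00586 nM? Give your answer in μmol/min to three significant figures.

0.435 μmol/min

[S]/(Km+[S]) = 0.00586/0.04946 = 0.1185, the fractional saturation.
v = 0.1185 × Vmax = 0.1185 × 3.67 = 0.435 μmol/min.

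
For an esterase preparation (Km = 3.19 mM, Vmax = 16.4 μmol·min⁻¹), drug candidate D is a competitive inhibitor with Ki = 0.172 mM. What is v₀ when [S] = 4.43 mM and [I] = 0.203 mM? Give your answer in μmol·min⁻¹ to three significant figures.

6.38 μmol·min⁻¹

α = 1 + [I]/Ki = 1 + 0.203/0.172 = 2.180.
For a competitive inhibitor, Vmax is unchanged and the apparent Km becomes α·Km: Km,app = 6.95 mM, Vmax,app = 16.4 μmol·min⁻¹.
v = Vmax,app·[S]/(Km,app + [S]) = 16.4 × 4.43/(6.95 + 4.43) = 6.38 μmol·min⁻¹.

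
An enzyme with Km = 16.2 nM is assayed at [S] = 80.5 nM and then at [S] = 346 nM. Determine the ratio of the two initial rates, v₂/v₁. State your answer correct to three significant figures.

1.15

Since Vmax cancels, v₂/v₁ = [S]₂(Km+[S]₁) / [S]₁(Km+[S]₂).
= 346×(16.2+80.5) / (80.5×(16.2+346)) = 33460/29160 = 1.15.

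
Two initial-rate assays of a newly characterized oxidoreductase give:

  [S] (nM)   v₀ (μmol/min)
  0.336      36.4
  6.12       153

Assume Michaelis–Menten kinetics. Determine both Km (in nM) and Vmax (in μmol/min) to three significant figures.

In reciprocal form, 1/v = (Km/Vmax)·(1/[S]) + 1/Vmax. The two points give (1/[S], 1/v) = (2.976, 0.02747) and (0.1634, 0.006536).
Slope = (0.02747 − 0.006536)/(2.976 − 0.1634) = 0.007443; intercept = 0.02747 − 0.007443×2.976 = 0.005320.
Vmax = 1/intercept = 188 μmol/min; Km = slope × Vmax = 0.007443 × 188 = 1.40 nM.

Km = 1.40 nM; Vmax = 188 μmol/min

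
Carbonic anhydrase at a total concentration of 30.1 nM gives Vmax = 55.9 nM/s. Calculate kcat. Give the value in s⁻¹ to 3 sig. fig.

kcat = Vmax/[E]total = 55.9 nM/s / 30.1 nM = 1.86 s⁻¹.

1.86 s⁻¹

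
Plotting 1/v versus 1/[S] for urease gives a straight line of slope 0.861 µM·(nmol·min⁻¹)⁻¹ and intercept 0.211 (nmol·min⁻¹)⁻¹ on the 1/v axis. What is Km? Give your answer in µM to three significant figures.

4.08 µM

y-intercept = 1/Vmax ⇒ Vmax = 4.74 nmol·min⁻¹; slope = Km/Vmax ⇒ Km = slope × Vmax.
Km = 0.861 × 4.74 = 4.08 µM.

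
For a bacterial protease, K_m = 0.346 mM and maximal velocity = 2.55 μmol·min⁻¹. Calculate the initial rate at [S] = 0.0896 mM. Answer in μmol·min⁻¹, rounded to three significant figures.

0.525 μmol·min⁻¹

v = Vmax·[S]/(Km + [S]) = 2.55 × 0.0896 / (0.346 + 0.0896)
  = 0.2285 / 0.4356 = 0.525 μmol·min⁻¹.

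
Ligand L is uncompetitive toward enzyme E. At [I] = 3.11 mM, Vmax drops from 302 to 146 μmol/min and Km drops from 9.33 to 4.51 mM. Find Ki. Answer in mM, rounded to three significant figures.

2.91 mM

Uncompetitive: Vmax,app = Vmax/α (and Km,app = Km/α) with α = 1 + [I]/Ki.
α = Vmax/Vmax,app = 302/146 = 2.068.
Since α = 1 + [I]/Ki, [I]/Ki = 2.068 − 1 = 1.068 and Ki = 3.11/1.068 = 2.91 mM.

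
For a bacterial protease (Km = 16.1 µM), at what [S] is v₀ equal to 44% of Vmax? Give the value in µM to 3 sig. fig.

v/Vmax = [S]/(Km+[S]) = 0.44, so [S] = Km·0.44/(1 − 0.44) = 16.1 × 0.7857.
[S] = 12.6 µM.

12.6 µM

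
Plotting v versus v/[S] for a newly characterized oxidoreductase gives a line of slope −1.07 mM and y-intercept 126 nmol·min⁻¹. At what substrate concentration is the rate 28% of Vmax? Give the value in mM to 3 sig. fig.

The Eadie–Hofstee slope gives Km = 1.07 mM (slope = −Km).
v/Vmax = [S]/(Km+[S]) = 0.28 ⇒ [S] = Km·0.28/(1−0.28) = 1.07 × 0.3889 = 0.416 mM.

0.416 mM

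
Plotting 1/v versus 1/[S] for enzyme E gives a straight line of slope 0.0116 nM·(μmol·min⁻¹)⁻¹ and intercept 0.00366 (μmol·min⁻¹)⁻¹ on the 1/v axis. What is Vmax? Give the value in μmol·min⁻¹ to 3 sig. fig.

The y-intercept of a Lineweaver–Burk plot equals 1/Vmax, so Vmax = 1/0.00366 = 273 μmol·min⁻¹.

273 μmol·min⁻¹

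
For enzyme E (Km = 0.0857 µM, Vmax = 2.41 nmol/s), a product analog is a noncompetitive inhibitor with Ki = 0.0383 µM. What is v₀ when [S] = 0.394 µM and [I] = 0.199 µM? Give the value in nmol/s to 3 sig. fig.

α = 1 + [I]/Ki = 1 + 0.199/0.0383 = 6.196.
For a noncompetitive inhibitor, Vmax is reduced to Vmax/α while Km is unchanged: Km,app = 0.0857 µM, Vmax,app = 0.389 nmol/s.
v = Vmax,app·[S]/(Km,app + [S]) = 0.389 × 0.394/(0.0857 + 0.394) = 0.319 nmol/s.

0.319 nmol/s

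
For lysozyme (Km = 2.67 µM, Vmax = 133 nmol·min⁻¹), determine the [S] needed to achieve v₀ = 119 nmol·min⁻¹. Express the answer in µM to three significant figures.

22.7 µM

Rearranging v = Vmax[S]/(Km+[S]) gives [S] = Km·v/(Vmax − v).
[S] = 2.67 × 119 / (133 − 119) = 317.7/14.00 = 22.7 µM.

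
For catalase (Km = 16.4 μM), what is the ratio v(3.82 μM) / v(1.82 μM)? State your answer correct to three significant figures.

Since Vmax cancels, v₂/v₁ = [S]₂(Km+[S]₁) / [S]₁(Km+[S]₂).
= 3.82×(16.4+1.82) / (1.82×(16.4+3.82)) = 69.60/36.80 = 1.89.

1.89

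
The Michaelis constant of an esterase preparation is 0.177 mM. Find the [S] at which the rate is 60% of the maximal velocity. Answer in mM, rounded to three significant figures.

v/Vmax = [S]/(Km+[S]) = 0.6, so [S] = Km·0.6/(1 − 0.6) = 0.177 × 1.500.
[S] = 0.265 mM.

0.265 mM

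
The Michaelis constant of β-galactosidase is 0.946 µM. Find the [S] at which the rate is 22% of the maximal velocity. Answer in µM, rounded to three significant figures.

0.267 µM

v/Vmax = [S]/(Km+[S]) = 0.22, so [S] = Km·0.22/(1 − 0.22) = 0.946 × 0.2821.
[S] = 0.267 µM.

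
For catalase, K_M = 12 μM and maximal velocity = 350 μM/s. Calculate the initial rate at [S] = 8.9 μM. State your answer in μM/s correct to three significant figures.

149 μM/s

v = Vmax·[S]/(Km + [S]) = 350 × 8.9 / (12 + 8.9)
  = 3115 / 20.90 = 149 μM/s.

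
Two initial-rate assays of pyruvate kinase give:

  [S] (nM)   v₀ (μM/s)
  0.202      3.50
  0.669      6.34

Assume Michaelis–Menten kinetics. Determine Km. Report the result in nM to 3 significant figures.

0.362 nM

In reciprocal form, 1/v = (Km/Vmax)·(1/[S]) + 1/Vmax. The two points give (1/[S], 1/v) = (4.950, 0.2857) and (1.495, 0.1577).
Slope = (0.2857 − 0.1577)/(4.950 − 1.495) = 0.03704; intercept = 0.2857 − 0.03704×4.950 = 0.1024.
Vmax = 1/intercept = 9.77 μM/s; Km = slope × Vmax = 0.03704 × 9.77 = 0.362 nM.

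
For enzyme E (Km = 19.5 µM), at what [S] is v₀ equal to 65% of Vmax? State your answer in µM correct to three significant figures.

v/Vmax = [S]/(Km+[S]) = 0.65, so [S] = Km·0.65/(1 − 0.65) = 19.5 × 1.857.
[S] = 36.2 µM.

36.2 µM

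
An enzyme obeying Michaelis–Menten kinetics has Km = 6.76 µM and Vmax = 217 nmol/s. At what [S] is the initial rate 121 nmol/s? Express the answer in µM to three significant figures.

The required fractional saturation is v/Vmax = 121/217 = 0.5576.
Then [S]/(Km+[S]) = 0.5576 ⇒ [S] = 6.76 × 0.5576/(1 − 0.5576) = 8.52 µM.

8.52 µM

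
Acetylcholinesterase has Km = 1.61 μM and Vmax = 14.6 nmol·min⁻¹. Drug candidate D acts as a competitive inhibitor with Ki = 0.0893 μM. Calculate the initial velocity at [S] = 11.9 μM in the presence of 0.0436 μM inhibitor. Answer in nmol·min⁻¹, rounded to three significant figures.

α = 1 + [I]/Ki = 1 + 0.0436/0.0893 = 1.488.
For a competitive inhibitor, Vmax is unchanged and the apparent Km becomes α·Km: Km,app = 2.40 μM, Vmax,app = 14.6 nmol·min⁻¹.
v = Vmax,app·[S]/(Km,app + [S]) = 14.6 × 11.9/(2.40 + 11.9) = 12.2 nmol·min⁻¹.

12.2 nmol·min⁻¹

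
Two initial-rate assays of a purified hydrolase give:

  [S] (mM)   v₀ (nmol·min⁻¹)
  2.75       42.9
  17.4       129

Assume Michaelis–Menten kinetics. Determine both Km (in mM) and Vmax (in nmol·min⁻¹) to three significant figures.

In reciprocal form, 1/v = (Km/Vmax)·(1/[S]) + 1/Vmax. The two points give (1/[S], 1/v) = (0.3636, 0.02331) and (0.05747, 0.007752).
Slope = (0.02331 − 0.007752)/(0.3636 − 0.05747) = 0.05082; intercept = 0.02331 − 0.05082×0.3636 = 0.004831.
Vmax = 1/intercept = 207 nmol·min⁻¹; Km = slope × Vmax = 0.05082 × 207 = 10.5 mM.

Km = 10.5 mM; Vmax = 207 nmol·min⁻¹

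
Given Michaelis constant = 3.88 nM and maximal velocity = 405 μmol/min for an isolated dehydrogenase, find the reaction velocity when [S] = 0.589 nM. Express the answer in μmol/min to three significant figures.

[S]/(Km+[S]) = 0.589/4.469 = 0.1318, the fractional saturation.
v = 0.1318 × Vmax = 0.1318 × 405 = 53.4 μmol/min.

53.4 μmol/min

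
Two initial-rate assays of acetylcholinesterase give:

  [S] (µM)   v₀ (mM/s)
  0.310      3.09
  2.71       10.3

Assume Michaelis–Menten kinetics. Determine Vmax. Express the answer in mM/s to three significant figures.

From v = Vmax[S]/(Km+[S]), each point gives Vmax = v(Km+[S])/[S].
Equating: 3.09(Km+0.310)/0.310 = 10.3(Km+2.71)/2.71.
9.968·Km + 3.09 = 3.801·Km + 10.3, so (9.968 − 3.801)·Km = 10.3 − 3.09.
Km = 7.210/6.167 = 1.17 µM; then Vmax = 3.09(1.17+0.310)/0.310 = 14.7 mM/s.

14.7 mM/s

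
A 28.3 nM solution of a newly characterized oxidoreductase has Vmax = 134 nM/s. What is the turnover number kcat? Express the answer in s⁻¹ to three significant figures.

4.73 s⁻¹

kcat = Vmax/[E]total = 134 nM/s / 28.3 nM = 4.73 s⁻¹.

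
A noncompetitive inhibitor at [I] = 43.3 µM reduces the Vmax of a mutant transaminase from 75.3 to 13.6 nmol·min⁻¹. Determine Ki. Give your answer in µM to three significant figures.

9.54 µM

Noncompetitive: Vmax,app = Vmax/α with α = 1 + [I]/Ki.
α = Vmax/Vmax,app = 75.3/13.6 = 5.537.
Ki = [I]/(α − 1) = 43.3/4.537 = 9.54 µM.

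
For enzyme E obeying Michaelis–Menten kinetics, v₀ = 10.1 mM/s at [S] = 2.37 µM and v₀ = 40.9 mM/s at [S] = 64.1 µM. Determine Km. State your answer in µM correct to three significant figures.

From v = Vmax[S]/(Km+[S]), each point gives Vmax = v(Km+[S])/[S].
Equating: 10.1(Km+2.37)/2.37 = 40.9(Km+64.1)/64.1.
4.262·Km + 10.1 = 0.6381·Km + 40.9, so (4.262 − 0.6381)·Km = 40.9 − 10.1.
Km = 30.80/3.624 = 8.50 µM; then Vmax = 10.1(8.50+2.37)/2.37 = 46.3 mM/s.

8.50 µM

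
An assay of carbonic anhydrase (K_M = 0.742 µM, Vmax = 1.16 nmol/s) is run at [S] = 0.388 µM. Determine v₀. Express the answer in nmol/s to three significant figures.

0.398 nmol/s

v = Vmax·[S]/(Km + [S]) = 1.16 × 0.388 / (0.742 + 0.388)
  = 0.4501 / 1.130 = 0.398 nmol/s.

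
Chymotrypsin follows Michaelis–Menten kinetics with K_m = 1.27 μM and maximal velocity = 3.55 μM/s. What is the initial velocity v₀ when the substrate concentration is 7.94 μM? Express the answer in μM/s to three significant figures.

v = Vmax·[S]/(Km + [S]) = 3.55 × 7.94 / (1.27 + 7.94)
  = 28.19 / 9.210 = 3.06 μM/s.

3.06 μM/s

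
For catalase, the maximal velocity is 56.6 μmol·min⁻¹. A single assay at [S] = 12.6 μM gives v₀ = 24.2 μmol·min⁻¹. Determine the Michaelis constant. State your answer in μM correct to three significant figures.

16.9 μM

v/Vmax = 24.2/56.6 = 0.4276 = [S]/(Km+[S]).
So Km + [S] = [S]/0.4276 = 29.47 μM, giving Km = 29.47 − 12.6 = 16.9 μM.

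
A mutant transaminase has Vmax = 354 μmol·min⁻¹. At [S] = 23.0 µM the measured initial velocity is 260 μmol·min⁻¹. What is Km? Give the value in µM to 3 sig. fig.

8.32 µM

v/Vmax = 260/354 = 0.7345 = [S]/(Km+[S]).
So Km + [S] = [S]/0.7345 = 31.32 µM, giving Km = 31.32 − 23.0 = 8.32 µM.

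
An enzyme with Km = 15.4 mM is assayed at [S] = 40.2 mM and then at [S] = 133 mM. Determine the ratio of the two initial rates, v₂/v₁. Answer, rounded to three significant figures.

1.24

Since Vmax cancels, v₂/v₁ = [S]₂(Km+[S]₁) / [S]₁(Km+[S]₂).
= 133×(15.4+40.2) / (40.2×(15.4+133)) = 7395/5966 = 1.24.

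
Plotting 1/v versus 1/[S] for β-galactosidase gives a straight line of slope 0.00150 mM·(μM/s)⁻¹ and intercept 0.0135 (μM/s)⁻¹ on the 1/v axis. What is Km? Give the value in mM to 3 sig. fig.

y-intercept = 1/Vmax ⇒ Vmax = 74.1 μM/s; slope = Km/Vmax ⇒ Km = slope × Vmax.
Km = 0.00150 × 74.1 = 0.111 mM.

0.111 mM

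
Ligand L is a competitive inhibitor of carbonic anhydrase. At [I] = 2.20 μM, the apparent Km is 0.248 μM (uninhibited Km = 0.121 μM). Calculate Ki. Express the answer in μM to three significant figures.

Competitive: Km,app = α·Km with α = 1 + [I]/Ki.
α = Km,app/Km = 0.248/0.121 = 2.050.
Ki = [I]/(α − 1) = 2.20/1.050 = 2.10 μM.

2.10 μM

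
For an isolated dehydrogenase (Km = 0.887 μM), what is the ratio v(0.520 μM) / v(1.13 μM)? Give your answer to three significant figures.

The fractional saturations are [S]/(Km+[S]) = 1.13/2.017 = 0.5602 and 0.520/1.407 = 0.3696.
v₂/v₁ is just their ratio: 0.3696/0.5602 = 0.660.

0.660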